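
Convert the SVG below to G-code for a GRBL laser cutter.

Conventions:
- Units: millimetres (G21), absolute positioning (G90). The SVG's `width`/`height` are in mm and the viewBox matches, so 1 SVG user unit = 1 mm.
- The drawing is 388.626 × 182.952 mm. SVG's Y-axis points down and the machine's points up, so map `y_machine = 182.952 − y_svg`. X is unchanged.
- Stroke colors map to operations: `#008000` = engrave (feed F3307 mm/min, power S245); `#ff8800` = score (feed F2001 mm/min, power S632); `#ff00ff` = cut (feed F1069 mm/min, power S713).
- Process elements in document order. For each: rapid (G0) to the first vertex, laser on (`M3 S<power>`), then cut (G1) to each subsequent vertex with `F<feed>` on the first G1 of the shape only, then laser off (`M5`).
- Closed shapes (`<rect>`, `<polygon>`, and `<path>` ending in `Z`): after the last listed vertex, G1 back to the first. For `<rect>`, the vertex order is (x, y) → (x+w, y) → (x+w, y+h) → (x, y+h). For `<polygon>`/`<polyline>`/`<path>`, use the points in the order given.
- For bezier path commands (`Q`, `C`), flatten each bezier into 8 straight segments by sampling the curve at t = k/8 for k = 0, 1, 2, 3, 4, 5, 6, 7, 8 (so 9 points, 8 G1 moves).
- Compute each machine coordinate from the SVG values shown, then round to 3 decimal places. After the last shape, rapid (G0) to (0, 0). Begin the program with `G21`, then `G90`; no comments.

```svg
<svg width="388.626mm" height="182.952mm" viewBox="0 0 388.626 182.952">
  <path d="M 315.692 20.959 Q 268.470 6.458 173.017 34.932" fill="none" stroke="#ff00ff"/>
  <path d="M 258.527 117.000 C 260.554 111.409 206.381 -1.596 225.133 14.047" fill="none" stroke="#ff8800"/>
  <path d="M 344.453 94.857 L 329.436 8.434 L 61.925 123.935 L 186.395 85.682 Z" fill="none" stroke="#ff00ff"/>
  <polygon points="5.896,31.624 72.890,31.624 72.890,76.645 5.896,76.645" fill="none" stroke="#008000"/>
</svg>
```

G21
G90
G0 X315.692 Y161.993
M3 S713
G1 X303.133 Y164.947 F1069
G1 X289.067 Y166.558
G1 X273.493 Y166.825
G1 X256.412 Y165.750
G1 X237.824 Y163.332
G1 X217.729 Y159.571
G1 X196.127 Y154.467
G1 X173.017 Y148.020
M5
G0 X258.527 Y65.952
M3 S632
G1 X256.905 Y72.623 F2001
G1 X251.527 Y86.597
G1 X243.907 Y105.109
G1 X235.558 Y125.391
G1 X227.993 Y144.679
G1 X222.725 Y160.204
G1 X221.267 Y169.202
G1 X225.133 Y168.905
M5
G0 X344.453 Y88.095
M3 S713
G1 X329.436 Y174.518 F1069
G1 X61.925 Y59.017
G1 X186.395 Y97.270
G1 X344.453 Y88.095
M5
G0 X5.896 Y151.328
M3 S245
G1 X72.890 Y151.328 F3307
G1 X72.890 Y106.307
G1 X5.896 Y106.307
G1 X5.896 Y151.328
M5
G0 X0.000 Y0.000

1 u = 1 mm; y_m = 182.952 − y.

[1] `<path>` quadratic bezier, #ff00ff→cut S713 F1069: (315.692,161.993) → (303.133,164.947) → (289.067,166.558) → (273.493,166.825) → (256.412,165.750) → (237.824,163.332) → (217.729,159.571) → (196.127,154.467) → (173.017,148.020)

[2] `<path>` cubic bezier, #ff8800→score S632 F2001: (258.527,65.952) → (256.905,72.623) → (251.527,86.597) → (243.907,105.109) → (235.558,125.391) → (227.993,144.679) → (222.725,160.204) → (221.267,169.202) → (225.133,168.905)

[3] `<path>` closed polygon, #ff00ff→cut S713 F1069: (344.453,88.095) → (329.436,174.518) → (61.925,59.017) → (186.395,97.270) → (344.453,88.095) (closed)

[4] `<polygon>` rectangle, #008000→engrave S245 F3307: (5.896,151.328) → (72.890,151.328) → (72.890,106.307) → (5.896,106.307) → (5.896,151.328) (closed)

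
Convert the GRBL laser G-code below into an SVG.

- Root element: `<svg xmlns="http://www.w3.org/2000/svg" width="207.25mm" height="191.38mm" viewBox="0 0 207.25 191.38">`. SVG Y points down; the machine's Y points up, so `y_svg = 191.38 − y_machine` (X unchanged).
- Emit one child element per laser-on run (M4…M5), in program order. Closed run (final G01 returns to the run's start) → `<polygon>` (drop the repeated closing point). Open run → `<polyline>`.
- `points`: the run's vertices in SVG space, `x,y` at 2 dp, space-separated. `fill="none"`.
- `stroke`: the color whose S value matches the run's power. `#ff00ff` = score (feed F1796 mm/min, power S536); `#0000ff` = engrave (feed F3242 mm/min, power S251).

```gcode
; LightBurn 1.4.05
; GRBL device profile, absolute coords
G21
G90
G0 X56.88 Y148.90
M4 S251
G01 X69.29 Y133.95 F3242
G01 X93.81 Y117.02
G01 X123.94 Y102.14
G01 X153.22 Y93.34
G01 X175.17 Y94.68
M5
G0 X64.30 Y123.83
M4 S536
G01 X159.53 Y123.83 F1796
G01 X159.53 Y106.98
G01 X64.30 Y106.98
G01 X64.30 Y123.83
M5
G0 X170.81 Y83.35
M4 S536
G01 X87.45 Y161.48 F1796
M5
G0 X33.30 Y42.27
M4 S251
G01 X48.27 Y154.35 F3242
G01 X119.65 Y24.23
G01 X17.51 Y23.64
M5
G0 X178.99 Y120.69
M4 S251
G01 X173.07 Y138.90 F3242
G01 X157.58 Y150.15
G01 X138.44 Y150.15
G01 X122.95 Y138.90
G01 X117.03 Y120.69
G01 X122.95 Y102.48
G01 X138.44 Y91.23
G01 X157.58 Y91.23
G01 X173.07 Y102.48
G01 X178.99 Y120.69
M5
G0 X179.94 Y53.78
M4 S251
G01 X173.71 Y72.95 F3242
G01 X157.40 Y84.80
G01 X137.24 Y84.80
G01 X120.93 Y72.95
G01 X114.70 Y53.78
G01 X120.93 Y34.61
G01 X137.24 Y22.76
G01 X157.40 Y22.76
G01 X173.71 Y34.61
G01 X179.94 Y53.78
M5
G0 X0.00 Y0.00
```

<svg xmlns="http://www.w3.org/2000/svg" width="207.25mm" height="191.38mm" viewBox="0 0 207.25 191.38">
  <polyline points="56.88,42.48 69.29,57.43 93.81,74.36 123.94,89.24 153.22,98.04 175.17,96.70" fill="none" stroke="#0000ff"/>
  <polygon points="64.30,67.55 159.53,67.55 159.53,84.40 64.30,84.40" fill="none" stroke="#ff00ff"/>
  <polyline points="170.81,108.03 87.45,29.90" fill="none" stroke="#ff00ff"/>
  <polyline points="33.30,149.11 48.27,37.03 119.65,167.15 17.51,167.74" fill="none" stroke="#0000ff"/>
  <polygon points="178.99,70.69 173.07,52.48 157.58,41.23 138.44,41.23 122.95,52.48 117.03,70.69 122.95,88.90 138.44,100.15 157.58,100.15 173.07,88.90" fill="none" stroke="#0000ff"/>
  <polygon points="179.94,137.60 173.71,118.43 157.40,106.58 137.24,106.58 120.93,118.43 114.70,137.60 120.93,156.77 137.24,168.62 157.40,168.62 173.71,156.77" fill="none" stroke="#0000ff"/>
</svg>

Machine Y-up, SVG Y-down with viewBox height 191.38, so y_svg = 191.38 − y_machine; X carries over.

Run 1: power S251 maps to stroke `#0000ff` (engrave). The run is open, so emit a `<polyline>` with points (Y-flipped): 56.88,42.48 69.29,57.43 93.81,74.36 123.94,89.24 153.22,98.04 175.17,96.70.

Run 2: the run's S536 means `#ff00ff` (score). The run returns to its start, so emit a `<polygon>` with points (Y-flipped): 64.30,67.55 159.53,67.55 159.53,84.40 64.30,84.40.

Run 3: the run's S536 means `#ff00ff` (score). The run is open, so emit a `<polyline>` with points (Y-flipped): 170.81,108.03 87.45,29.90.

Run 4: S251 ⇒ engrave layer `#0000ff`. The run is open, so emit a `<polyline>` with points (Y-flipped): 33.30,149.11 48.27,37.03 119.65,167.15 17.51,167.74.

Run 5: the run's S251 means `#0000ff` (engrave). The run returns to its start, so emit a `<polygon>` with points (Y-flipped): 178.99,70.69 173.07,52.48 157.58,41.23 138.44,41.23 122.95,52.48 117.03,70.69 122.95,88.90 138.44,100.15 157.58,100.15 173.07,88.90.

Run 6: the run's S251 means `#0000ff` (engrave). The run returns to its start, so emit a `<polygon>` with points (Y-flipped): 179.94,137.60 173.71,118.43 157.40,106.58 137.24,106.58 120.93,118.43 114.70,137.60 120.93,156.77 137.24,168.62 157.40,168.62 173.71,156.77.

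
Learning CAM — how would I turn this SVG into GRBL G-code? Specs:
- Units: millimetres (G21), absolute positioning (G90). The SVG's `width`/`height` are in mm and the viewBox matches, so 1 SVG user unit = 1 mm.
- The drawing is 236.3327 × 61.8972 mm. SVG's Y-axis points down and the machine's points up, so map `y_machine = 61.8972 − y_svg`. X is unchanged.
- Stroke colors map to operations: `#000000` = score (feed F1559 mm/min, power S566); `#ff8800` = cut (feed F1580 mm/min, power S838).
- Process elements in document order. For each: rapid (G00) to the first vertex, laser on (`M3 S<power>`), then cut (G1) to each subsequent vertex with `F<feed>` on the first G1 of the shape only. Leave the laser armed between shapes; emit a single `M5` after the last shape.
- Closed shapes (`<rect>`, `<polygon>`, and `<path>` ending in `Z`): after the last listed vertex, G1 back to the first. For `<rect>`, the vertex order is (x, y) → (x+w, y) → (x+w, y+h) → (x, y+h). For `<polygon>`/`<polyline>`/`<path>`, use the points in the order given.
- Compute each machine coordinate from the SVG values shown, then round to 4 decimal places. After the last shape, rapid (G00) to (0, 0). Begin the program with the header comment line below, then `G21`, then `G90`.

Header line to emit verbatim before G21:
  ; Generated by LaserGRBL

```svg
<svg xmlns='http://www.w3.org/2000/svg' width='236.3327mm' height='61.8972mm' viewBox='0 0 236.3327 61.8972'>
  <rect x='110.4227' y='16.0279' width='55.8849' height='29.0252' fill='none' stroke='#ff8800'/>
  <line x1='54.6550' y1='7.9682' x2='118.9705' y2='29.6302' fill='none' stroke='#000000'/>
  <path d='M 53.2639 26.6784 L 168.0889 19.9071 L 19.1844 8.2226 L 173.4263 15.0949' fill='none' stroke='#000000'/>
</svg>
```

viewBox `0 0 236.3327 61.8972` with mm width/height → 1 unit = 1 mm. Flip: y_m = 61.8972 − y_svg.

**Shape 1** — `<rect>` rectangle, stroke `#ff8800` → cut (S838, F1580). Machine vertices: (110.4227,45.8693) → (166.3076,45.8693) → (166.3076,16.8441) → (110.4227,16.8441) → (110.4227,45.8693). Closed: final G1 returns to the first vertex.

**Shape 2** — `<line>` line segment, stroke `#000000` → score (S566, F1559). Machine vertices: (54.6550,53.9290) → (118.9705,32.2670). Open path.

**Shape 3** — `<path>` open polyline, stroke `#000000` → score (S566, F1559). Machine vertices: (53.2639,35.2188) → (168.0889,41.9901) → (19.1844,53.6746) → (173.4263,46.8023). Open path.

; Generated by LaserGRBL
G21
G90
G00 X110.4227 Y45.8693
M3 S838
G1 X166.3076 Y45.8693 F1580
G1 X166.3076 Y16.8441
G1 X110.4227 Y16.8441
G1 X110.4227 Y45.8693
G00 X54.6550 Y53.9290
M3 S566
G1 X118.9705 Y32.2670 F1559
G00 X53.2639 Y35.2188
M3 S566
G1 X168.0889 Y41.9901 F1559
G1 X19.1844 Y53.6746
G1 X173.4263 Y46.8023
M5
G00 X0.0000 Y0.0000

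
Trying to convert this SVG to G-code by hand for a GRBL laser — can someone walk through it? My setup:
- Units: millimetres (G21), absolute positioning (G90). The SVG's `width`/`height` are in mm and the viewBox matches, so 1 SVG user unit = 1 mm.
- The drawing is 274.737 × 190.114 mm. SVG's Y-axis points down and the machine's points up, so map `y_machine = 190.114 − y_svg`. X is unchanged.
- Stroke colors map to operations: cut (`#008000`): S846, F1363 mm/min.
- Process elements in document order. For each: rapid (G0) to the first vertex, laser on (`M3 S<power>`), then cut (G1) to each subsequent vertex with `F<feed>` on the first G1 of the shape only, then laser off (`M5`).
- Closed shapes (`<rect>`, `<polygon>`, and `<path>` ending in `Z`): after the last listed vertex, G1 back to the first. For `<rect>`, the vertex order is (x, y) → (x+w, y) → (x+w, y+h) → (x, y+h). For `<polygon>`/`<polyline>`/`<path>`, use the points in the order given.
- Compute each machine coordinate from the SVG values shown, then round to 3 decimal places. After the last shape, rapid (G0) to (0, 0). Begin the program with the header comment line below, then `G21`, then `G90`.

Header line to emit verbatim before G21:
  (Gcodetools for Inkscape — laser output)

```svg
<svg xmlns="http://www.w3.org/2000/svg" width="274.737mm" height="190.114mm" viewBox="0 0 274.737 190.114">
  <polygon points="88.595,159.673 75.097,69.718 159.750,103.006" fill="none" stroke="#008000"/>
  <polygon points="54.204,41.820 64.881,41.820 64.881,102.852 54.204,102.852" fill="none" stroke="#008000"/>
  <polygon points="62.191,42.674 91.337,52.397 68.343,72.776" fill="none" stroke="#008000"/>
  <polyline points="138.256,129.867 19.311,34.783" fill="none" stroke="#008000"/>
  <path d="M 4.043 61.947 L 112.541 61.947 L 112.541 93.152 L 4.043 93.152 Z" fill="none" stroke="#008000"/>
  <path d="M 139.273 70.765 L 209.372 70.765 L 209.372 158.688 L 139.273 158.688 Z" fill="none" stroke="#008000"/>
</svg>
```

(Gcodetools for Inkscape — laser output)
G21
G90
G0 X88.595 Y30.441
M3 S846
G1 X75.097 Y120.396 F1363
G1 X159.750 Y87.108
G1 X88.595 Y30.441
M5
G0 X54.204 Y148.294
M3 S846
G1 X64.881 Y148.294 F1363
G1 X64.881 Y87.262
G1 X54.204 Y87.262
G1 X54.204 Y148.294
M5
G0 X62.191 Y147.440
M3 S846
G1 X91.337 Y137.717 F1363
G1 X68.343 Y117.338
G1 X62.191 Y147.440
M5
G0 X138.256 Y60.247
M3 S846
G1 X19.311 Y155.331 F1363
M5
G0 X4.043 Y128.167
M3 S846
G1 X112.541 Y128.167 F1363
G1 X112.541 Y96.962
G1 X4.043 Y96.962
G1 X4.043 Y128.167
M5
G0 X139.273 Y119.349
M3 S846
G1 X209.372 Y119.349 F1363
G1 X209.372 Y31.426
G1 X139.273 Y31.426
G1 X139.273 Y119.349
M5
G0 X0.000 Y0.000

Since the viewBox matches the mm dimensions, user units are millimetres directly. The only transform is the Y-flip y_m = 190.114 − y_svg.

Shape 1 is a regular polygon drawn with `<polygon>`. Its stroke #008000 means cut at S846, F1363. After flipping Y the toolpath is (88.595,30.441) → (75.097,120.396) → (159.750,87.108) → (88.595,30.441), returning to the start.

Shape 2 is a rectangle drawn with `<polygon>`. Its stroke #008000 means cut at S846, F1363. After flipping Y the toolpath is (54.204,148.294) → (64.881,148.294) → (64.881,87.262) → (54.204,87.262) → (54.204,148.294), returning to the start.

Shape 3 is a regular polygon drawn with `<polygon>`. Its stroke #008000 means cut at S846, F1363. After flipping Y the toolpath is (62.191,147.440) → (91.337,137.717) → (68.343,117.338) → (62.191,147.440), returning to the start.

Shape 4 is a line segment drawn with `<polyline>`. Its stroke #008000 means cut at S846, F1363. After flipping Y the toolpath is (138.256,60.247) → (19.311,155.331).

Shape 5 is a rectangle drawn with `<path>`. Its stroke #008000 means cut at S846, F1363. After flipping Y the toolpath is (4.043,128.167) → (112.541,128.167) → (112.541,96.962) → (4.043,96.962) → (4.043,128.167), returning to the start.

Shape 6 is a rectangle drawn with `<path>`. Its stroke #008000 means cut at S846, F1363. After flipping Y the toolpath is (139.273,119.349) → (209.372,119.349) → (209.372,31.426) → (139.273,31.426) → (139.273,119.349), returning to the start.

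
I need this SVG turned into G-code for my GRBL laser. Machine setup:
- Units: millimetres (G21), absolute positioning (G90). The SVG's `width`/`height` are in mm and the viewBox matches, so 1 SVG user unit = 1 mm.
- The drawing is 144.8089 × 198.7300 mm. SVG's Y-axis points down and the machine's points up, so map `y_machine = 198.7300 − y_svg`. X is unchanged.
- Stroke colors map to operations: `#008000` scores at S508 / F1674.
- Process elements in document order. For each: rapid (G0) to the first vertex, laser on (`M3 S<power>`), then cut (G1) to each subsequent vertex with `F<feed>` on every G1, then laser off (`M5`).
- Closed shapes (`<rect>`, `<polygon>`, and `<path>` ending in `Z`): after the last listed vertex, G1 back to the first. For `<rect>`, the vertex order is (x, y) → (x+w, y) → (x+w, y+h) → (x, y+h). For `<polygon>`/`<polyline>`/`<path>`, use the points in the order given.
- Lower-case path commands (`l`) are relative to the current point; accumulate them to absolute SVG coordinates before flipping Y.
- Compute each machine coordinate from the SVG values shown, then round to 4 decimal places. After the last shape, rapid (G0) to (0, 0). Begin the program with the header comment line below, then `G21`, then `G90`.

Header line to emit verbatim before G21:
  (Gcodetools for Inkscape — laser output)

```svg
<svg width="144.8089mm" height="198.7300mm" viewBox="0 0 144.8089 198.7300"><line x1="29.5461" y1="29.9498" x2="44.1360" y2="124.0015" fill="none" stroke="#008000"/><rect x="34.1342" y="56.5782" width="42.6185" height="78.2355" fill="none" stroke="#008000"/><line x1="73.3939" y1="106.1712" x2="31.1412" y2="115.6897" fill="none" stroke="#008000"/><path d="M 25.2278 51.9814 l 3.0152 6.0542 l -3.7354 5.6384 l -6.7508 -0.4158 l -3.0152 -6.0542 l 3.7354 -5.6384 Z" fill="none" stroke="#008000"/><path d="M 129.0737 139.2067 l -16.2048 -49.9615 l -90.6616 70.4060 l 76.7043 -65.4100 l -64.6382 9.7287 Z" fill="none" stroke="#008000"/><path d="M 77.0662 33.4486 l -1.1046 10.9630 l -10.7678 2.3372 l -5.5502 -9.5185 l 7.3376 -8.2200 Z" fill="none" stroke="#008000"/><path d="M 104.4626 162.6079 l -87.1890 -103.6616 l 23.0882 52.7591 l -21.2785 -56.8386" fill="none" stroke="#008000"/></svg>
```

1 u = 1 mm; y_m = 198.7300 − y.

[1] `<line>` line segment, #008000→score S508 F1674: (29.5461,168.7802) → (44.1360,74.7285)

[2] `<rect>` rectangle, #008000→score S508 F1674: (34.1342,142.1518) → (76.7527,142.1518) → (76.7527,63.9163) → (34.1342,63.9163) → (34.1342,142.1518) (closed)

[3] `<line>` line segment, #008000→score S508 F1674: (73.3939,92.5588) → (31.1412,83.0403)

[4] `<path>` regular polygon, #008000→score S508 F1674: (25.2278,146.7486) → (28.2430,140.6944) → (24.5076,135.0560) → (17.7568,135.4718) → (14.7416,141.5260) → (18.4770,147.1644) → (25.2278,146.7486) (closed)

[5] `<path>` closed polygon, #008000→score S508 F1674: (129.0737,59.5233) → (112.8689,109.4848) → (22.2073,39.0788) → (98.9116,104.4888) → (34.2734,94.7601) → (129.0737,59.5233) (closed)

[6] `<path>` regular polygon, #008000→score S508 F1674: (77.0662,165.2814) → (75.9616,154.3184) → (65.1938,151.9812) → (59.6436,161.4997) → (66.9812,169.7197) → (77.0662,165.2814) (closed)

[7] `<path>` open polyline, #008000→score S508 F1674: (104.4626,36.1221) → (17.2736,139.7837) → (40.3618,87.0246) → (19.0833,143.8632)

(Gcodetools for Inkscape — laser output)
G21
G90
G0 X29.5461 Y168.7802
M3 S508
G1 X44.1360 Y74.7285 F1674
M5
G0 X34.1342 Y142.1518
M3 S508
G1 X76.7527 Y142.1518 F1674
G1 X76.7527 Y63.9163 F1674
G1 X34.1342 Y63.9163 F1674
G1 X34.1342 Y142.1518 F1674
M5
G0 X73.3939 Y92.5588
M3 S508
G1 X31.1412 Y83.0403 F1674
M5
G0 X25.2278 Y146.7486
M3 S508
G1 X28.2430 Y140.6944 F1674
G1 X24.5076 Y135.0560 F1674
G1 X17.7568 Y135.4718 F1674
G1 X14.7416 Y141.5260 F1674
G1 X18.4770 Y147.1644 F1674
G1 X25.2278 Y146.7486 F1674
M5
G0 X129.0737 Y59.5233
M3 S508
G1 X112.8689 Y109.4848 F1674
G1 X22.2073 Y39.0788 F1674
G1 X98.9116 Y104.4888 F1674
G1 X34.2734 Y94.7601 F1674
G1 X129.0737 Y59.5233 F1674
M5
G0 X77.0662 Y165.2814
M3 S508
G1 X75.9616 Y154.3184 F1674
G1 X65.1938 Y151.9812 F1674
G1 X59.6436 Y161.4997 F1674
G1 X66.9812 Y169.7197 F1674
G1 X77.0662 Y165.2814 F1674
M5
G0 X104.4626 Y36.1221
M3 S508
G1 X17.2736 Y139.7837 F1674
G1 X40.3618 Y87.0246 F1674
G1 X19.0833 Y143.8632 F1674
M5
G0 X0.0000 Y0.0000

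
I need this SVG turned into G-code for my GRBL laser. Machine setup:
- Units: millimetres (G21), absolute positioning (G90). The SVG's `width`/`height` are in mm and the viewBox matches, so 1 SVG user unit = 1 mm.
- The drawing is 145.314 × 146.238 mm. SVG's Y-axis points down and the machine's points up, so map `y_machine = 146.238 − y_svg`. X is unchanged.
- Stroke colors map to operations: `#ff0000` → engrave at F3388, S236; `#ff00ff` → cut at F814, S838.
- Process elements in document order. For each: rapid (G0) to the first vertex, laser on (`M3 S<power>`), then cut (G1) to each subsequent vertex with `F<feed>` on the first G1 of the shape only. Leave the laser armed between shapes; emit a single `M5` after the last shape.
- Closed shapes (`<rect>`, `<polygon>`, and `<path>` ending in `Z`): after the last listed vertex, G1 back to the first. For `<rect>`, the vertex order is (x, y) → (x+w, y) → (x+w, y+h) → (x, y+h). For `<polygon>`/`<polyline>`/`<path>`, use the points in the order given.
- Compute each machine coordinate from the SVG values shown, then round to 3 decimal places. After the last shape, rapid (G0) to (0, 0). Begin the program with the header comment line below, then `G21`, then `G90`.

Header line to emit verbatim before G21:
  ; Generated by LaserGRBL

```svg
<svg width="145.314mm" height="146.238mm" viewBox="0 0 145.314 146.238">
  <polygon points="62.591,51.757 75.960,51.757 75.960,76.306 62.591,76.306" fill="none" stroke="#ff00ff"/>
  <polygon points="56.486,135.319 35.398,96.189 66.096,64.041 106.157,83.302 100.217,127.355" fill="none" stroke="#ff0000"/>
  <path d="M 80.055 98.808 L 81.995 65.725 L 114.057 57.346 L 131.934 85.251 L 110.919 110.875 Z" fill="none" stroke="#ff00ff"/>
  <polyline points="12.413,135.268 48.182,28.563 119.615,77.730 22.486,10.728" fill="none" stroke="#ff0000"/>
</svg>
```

; Generated by LaserGRBL
G21
G90
G0 X62.591 Y94.481
M3 S838
G1 X75.960 Y94.481 F814
G1 X75.960 Y69.932
G1 X62.591 Y69.932
G1 X62.591 Y94.481
G0 X56.486 Y10.919
M3 S236
G1 X35.398 Y50.049 F3388
G1 X66.096 Y82.197
G1 X106.157 Y62.936
G1 X100.217 Y18.883
G1 X56.486 Y10.919
G0 X80.055 Y47.430
M3 S838
G1 X81.995 Y80.513 F814
G1 X114.057 Y88.892
G1 X131.934 Y60.987
G1 X110.919 Y35.363
G1 X80.055 Y47.430
G0 X12.413 Y10.970
M3 S236
G1 X48.182 Y117.675 F3388
G1 X119.615 Y68.508
G1 X22.486 Y135.510
M5
G0 X0.000 Y0.000

1 u = 1 mm; y_m = 146.238 − y.

[1] `<polygon>` rectangle, #ff00ff→cut S838 F814: (62.591,94.481) → (75.960,94.481) → (75.960,69.932) → (62.591,69.932) → (62.591,94.481) (closed)

[2] `<polygon>` regular polygon, #ff0000→engrave S236 F3388: (56.486,10.919) → (35.398,50.049) → (66.096,82.197) → (106.157,62.936) → (100.217,18.883) → (56.486,10.919) (closed)

[3] `<path>` regular polygon, #ff00ff→cut S838 F814: (80.055,47.430) → (81.995,80.513) → (114.057,88.892) → (131.934,60.987) → (110.919,35.363) → (80.055,47.430) (closed)

[4] `<polyline>` open polyline, #ff0000→engrave S236 F3388: (12.413,10.970) → (48.182,117.675) → (119.615,68.508) → (22.486,135.510)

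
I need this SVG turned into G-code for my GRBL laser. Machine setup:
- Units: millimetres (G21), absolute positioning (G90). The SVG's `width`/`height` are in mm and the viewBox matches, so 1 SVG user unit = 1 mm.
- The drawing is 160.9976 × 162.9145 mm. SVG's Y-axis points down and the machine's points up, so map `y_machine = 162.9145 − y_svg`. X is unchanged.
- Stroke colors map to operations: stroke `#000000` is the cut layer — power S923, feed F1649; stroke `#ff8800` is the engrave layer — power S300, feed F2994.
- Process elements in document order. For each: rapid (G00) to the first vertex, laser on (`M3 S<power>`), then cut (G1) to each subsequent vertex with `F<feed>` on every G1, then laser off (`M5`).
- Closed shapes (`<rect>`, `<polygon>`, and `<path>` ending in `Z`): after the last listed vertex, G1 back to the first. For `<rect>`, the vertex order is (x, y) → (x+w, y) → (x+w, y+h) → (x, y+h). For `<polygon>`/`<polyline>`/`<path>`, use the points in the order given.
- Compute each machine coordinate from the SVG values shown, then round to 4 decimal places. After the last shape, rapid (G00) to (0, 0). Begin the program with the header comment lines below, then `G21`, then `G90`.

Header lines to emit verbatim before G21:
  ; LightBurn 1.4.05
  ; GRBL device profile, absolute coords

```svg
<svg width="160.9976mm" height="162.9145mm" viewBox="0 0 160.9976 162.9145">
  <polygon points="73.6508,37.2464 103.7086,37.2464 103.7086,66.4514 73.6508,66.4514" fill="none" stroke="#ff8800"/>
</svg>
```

; LightBurn 1.4.05
; GRBL device profile, absolute coords
G21
G90
G00 X73.6508 Y125.6681
M3 S300
G1 X103.7086 Y125.6681 F2994
G1 X103.7086 Y96.4631 F2994
G1 X73.6508 Y96.4631 F2994
G1 X73.6508 Y125.6681 F2994
M5
G00 X0.0000 Y0.0000

Since the viewBox matches the mm dimensions, user units are millimetres directly. The only transform is the Y-flip y_m = 162.9145 − y_svg.

Shape 1 is a rectangle drawn with `<polygon>`. Its stroke #ff8800 means engrave at S300, F2994. After flipping Y the toolpath is (73.6508,125.6681) → (103.7086,125.6681) → (103.7086,96.4631) → (73.6508,96.4631) → (73.6508,125.6681), returning to the start.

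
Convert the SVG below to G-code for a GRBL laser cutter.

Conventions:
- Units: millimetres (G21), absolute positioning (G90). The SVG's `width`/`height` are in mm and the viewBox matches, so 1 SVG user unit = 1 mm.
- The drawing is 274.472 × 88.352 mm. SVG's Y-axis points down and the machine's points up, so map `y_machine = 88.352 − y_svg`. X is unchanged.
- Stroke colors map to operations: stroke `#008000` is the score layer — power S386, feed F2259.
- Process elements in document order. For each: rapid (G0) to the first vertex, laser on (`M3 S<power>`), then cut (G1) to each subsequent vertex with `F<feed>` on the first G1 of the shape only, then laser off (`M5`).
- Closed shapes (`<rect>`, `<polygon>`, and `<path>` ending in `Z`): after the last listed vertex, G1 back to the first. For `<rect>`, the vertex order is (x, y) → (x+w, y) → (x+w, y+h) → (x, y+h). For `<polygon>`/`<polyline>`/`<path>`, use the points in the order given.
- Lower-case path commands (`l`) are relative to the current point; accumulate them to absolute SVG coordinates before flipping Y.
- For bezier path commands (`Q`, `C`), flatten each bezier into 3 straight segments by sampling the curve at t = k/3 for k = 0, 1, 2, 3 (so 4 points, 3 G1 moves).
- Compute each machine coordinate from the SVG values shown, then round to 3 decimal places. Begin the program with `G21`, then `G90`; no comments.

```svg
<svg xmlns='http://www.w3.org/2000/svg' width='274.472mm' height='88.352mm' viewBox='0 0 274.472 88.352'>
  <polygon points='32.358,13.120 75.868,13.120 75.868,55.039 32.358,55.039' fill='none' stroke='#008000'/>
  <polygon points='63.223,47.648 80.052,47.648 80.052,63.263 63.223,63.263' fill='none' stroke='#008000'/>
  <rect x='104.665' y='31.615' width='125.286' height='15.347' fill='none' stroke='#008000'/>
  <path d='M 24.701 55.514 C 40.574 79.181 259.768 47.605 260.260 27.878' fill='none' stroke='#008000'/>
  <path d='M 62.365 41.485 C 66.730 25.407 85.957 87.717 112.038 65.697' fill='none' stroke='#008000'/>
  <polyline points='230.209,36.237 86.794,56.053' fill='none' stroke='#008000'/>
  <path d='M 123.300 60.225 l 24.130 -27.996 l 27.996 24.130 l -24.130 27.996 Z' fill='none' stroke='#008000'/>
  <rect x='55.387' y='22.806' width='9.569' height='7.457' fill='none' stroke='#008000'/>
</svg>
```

1 u = 1 mm; y_m = 88.352 − y.

[1] `<polygon>` rectangle, #008000→score S386 F2259: (32.358,75.232) → (75.868,75.232) → (75.868,33.313) → (32.358,33.313) → (32.358,75.232) (closed)

[2] `<polygon>` rectangle, #008000→score S386 F2259: (63.223,40.704) → (80.052,40.704) → (80.052,25.089) → (63.223,25.089) → (63.223,40.704) (closed)

[3] `<rect>` rectangle, #008000→score S386 F2259: (104.665,56.737) → (229.951,56.737) → (229.951,41.390) → (104.665,41.390) → (104.665,56.737) (closed)

[4] `<path>` cubic bezier, #008000→score S386 F2259: (24.701,32.838) → (92.717,25.100) → (202.498,39.282) → (260.260,60.474)

[5] `<path>` cubic bezier, #008000→score S386 F2259: (62.365,46.867) → (71.387,42.842) → (88.538,22.718) → (112.038,22.655)

[6] `<polyline>` line segment, #008000→score S386 F2259: (230.209,52.115) → (86.794,32.299)

[7] `<path>` regular polygon, #008000→score S386 F2259: (123.300,28.127) → (147.430,56.123) → (175.426,31.993) → (151.296,3.997) → (123.300,28.127) (closed)

[8] `<rect>` rectangle, #008000→score S386 F2259: (55.387,65.546) → (64.956,65.546) → (64.956,58.089) → (55.387,58.089) → (55.387,65.546) (closed)

G21
G90
G0 X32.358 Y75.232
M3 S386
G1 X75.868 Y75.232 F2259
G1 X75.868 Y33.313
G1 X32.358 Y33.313
G1 X32.358 Y75.232
M5
G0 X63.223 Y40.704
M3 S386
G1 X80.052 Y40.704 F2259
G1 X80.052 Y25.089
G1 X63.223 Y25.089
G1 X63.223 Y40.704
M5
G0 X104.665 Y56.737
M3 S386
G1 X229.951 Y56.737 F2259
G1 X229.951 Y41.390
G1 X104.665 Y41.390
G1 X104.665 Y56.737
M5
G0 X24.701 Y32.838
M3 S386
G1 X92.717 Y25.100 F2259
G1 X202.498 Y39.282
G1 X260.260 Y60.474
M5
G0 X62.365 Y46.867
M3 S386
G1 X71.387 Y42.842 F2259
G1 X88.538 Y22.718
G1 X112.038 Y22.655
M5
G0 X230.209 Y52.115
M3 S386
G1 X86.794 Y32.299 F2259
M5
G0 X123.300 Y28.127
M3 S386
G1 X147.430 Y56.123 F2259
G1 X175.426 Y31.993
G1 X151.296 Y3.997
G1 X123.300 Y28.127
M5
G0 X55.387 Y65.546
M3 S386
G1 X64.956 Y65.546 F2259
G1 X64.956 Y58.089
G1 X55.387 Y58.089
G1 X55.387 Y65.546
M5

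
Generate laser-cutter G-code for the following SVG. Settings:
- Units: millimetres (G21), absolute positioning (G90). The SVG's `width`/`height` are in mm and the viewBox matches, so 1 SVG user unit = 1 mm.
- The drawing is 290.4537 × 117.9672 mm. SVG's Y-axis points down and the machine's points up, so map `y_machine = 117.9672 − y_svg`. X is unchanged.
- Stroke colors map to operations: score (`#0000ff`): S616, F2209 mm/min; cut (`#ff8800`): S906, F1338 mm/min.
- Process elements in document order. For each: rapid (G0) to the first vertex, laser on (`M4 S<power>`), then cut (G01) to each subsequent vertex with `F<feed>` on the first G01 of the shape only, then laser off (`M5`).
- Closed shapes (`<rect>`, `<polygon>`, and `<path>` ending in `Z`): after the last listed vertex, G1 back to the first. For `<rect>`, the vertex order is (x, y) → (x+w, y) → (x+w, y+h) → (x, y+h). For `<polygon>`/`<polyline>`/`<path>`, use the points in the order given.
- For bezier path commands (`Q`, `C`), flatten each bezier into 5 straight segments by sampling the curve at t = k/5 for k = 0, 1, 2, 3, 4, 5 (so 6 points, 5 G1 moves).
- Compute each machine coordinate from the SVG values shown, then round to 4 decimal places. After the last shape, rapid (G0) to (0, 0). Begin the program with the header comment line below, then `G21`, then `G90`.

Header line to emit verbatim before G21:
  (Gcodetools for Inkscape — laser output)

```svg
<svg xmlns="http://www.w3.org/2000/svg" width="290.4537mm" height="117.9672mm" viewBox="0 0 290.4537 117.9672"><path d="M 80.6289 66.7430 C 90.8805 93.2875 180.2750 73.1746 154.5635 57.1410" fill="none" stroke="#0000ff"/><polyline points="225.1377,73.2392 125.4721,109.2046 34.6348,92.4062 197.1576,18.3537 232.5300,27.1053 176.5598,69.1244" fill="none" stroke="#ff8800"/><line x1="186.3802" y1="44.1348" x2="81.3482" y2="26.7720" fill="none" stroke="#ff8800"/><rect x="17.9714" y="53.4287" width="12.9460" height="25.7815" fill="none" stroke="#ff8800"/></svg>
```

viewBox `0 0 290.4537 117.9672` with mm width/height → 1 unit = 1 mm. Flip: y_m = 117.9672 − y_svg.

**Shape 1** — `<path>` cubic bezier, stroke `#0000ff` → score (S616, F2209). Control points (SVG): P0=(80.6289,66.7430), P1=(90.8805,93.2875), P2=(180.2750,73.1746), P3=(154.5635,57.1410); sampled at t=k/5. Machine vertices: (80.6289,51.2242) → (94.7230,40.4905) → (118.4875,38.5192) → (142.5983,42.8750) → (157.7317,51.1224) → (154.5635,60.8262). Open path.

**Shape 2** — `<polyline>` open polyline, stroke `#ff8800` → cut (S906, F1338). Machine vertices: (225.1377,44.7280) → (125.4721,8.7626) → (34.6348,25.5610) → (197.1576,99.6135) → (232.5300,90.8619) → (176.5598,48.8428). Open path.

**Shape 3** — `<line>` line segment, stroke `#ff8800` → cut (S906, F1338). Machine vertices: (186.3802,73.8324) → (81.3482,91.1952). Open path.

**Shape 4** — `<rect>` rectangle, stroke `#ff8800` → cut (S906, F1338). Machine vertices: (17.9714,64.5385) → (30.9174,64.5385) → (30.9174,38.7570) → (17.9714,38.7570) → (17.9714,64.5385). Closed: final G1 returns to the first vertex.

(Gcodetools for Inkscape — laser output)
G21
G90
G0 X80.6289 Y51.2242
M4 S616
G01 X94.7230 Y40.4905 F2209
G01 X118.4875 Y38.5192
G01 X142.5983 Y42.8750
G01 X157.7317 Y51.1224
G01 X154.5635 Y60.8262
M5
G0 X225.1377 Y44.7280
M4 S906
G01 X125.4721 Y8.7626 F1338
G01 X34.6348 Y25.5610
G01 X197.1576 Y99.6135
G01 X232.5300 Y90.8619
G01 X176.5598 Y48.8428
M5
G0 X186.3802 Y73.8324
M4 S906
G01 X81.3482 Y91.1952 F1338
M5
G0 X17.9714 Y64.5385
M4 S906
G01 X30.9174 Y64.5385 F1338
G01 X30.9174 Y38.7570
G01 X17.9714 Y38.7570
G01 X17.9714 Y64.5385
M5
G0 X0.0000 Y0.0000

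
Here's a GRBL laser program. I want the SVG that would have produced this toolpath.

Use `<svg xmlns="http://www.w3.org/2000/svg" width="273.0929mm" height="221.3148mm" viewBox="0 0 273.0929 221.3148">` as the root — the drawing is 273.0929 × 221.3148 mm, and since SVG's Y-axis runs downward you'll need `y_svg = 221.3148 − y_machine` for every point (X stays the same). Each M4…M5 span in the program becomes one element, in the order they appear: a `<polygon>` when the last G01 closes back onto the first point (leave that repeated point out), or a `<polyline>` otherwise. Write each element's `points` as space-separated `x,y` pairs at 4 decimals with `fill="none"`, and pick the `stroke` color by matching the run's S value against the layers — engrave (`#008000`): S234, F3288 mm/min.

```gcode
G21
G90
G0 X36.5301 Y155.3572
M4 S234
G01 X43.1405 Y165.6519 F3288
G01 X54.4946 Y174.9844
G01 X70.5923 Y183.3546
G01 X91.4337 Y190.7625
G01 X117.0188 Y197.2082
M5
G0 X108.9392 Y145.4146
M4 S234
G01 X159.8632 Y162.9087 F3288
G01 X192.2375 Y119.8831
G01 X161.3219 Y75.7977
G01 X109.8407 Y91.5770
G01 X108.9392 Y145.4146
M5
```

Each laser-on run becomes one SVG element. Flip Y back into SVG space with y_svg = 221.3148 − y_machine. Every run uses S234, so all elements get stroke `#008000` (engrave).

Run 1: The run is open, so emit a `<polyline>` with points (Y-flipped): 36.5301,65.9576 43.1405,55.6629 54.4946,46.3304 70.5923,37.9602 91.4337,30.5523 117.0188,24.1066.

Run 2: The run returns to its start, so emit a `<polygon>` with points (Y-flipped): 108.9392,75.9002 159.8632,58.4061 192.2375,101.4317 161.3219,145.5171 109.8407,129.7378.

<svg xmlns="http://www.w3.org/2000/svg" width="273.0929mm" height="221.3148mm" viewBox="0 0 273.0929 221.3148">
  <polyline points="36.5301,65.9576 43.1405,55.6629 54.4946,46.3304 70.5923,37.9602 91.4337,30.5523 117.0188,24.1066" fill="none" stroke="#008000"/>
  <polygon points="108.9392,75.9002 159.8632,58.4061 192.2375,101.4317 161.3219,145.5171 109.8407,129.7378" fill="none" stroke="#008000"/>
</svg>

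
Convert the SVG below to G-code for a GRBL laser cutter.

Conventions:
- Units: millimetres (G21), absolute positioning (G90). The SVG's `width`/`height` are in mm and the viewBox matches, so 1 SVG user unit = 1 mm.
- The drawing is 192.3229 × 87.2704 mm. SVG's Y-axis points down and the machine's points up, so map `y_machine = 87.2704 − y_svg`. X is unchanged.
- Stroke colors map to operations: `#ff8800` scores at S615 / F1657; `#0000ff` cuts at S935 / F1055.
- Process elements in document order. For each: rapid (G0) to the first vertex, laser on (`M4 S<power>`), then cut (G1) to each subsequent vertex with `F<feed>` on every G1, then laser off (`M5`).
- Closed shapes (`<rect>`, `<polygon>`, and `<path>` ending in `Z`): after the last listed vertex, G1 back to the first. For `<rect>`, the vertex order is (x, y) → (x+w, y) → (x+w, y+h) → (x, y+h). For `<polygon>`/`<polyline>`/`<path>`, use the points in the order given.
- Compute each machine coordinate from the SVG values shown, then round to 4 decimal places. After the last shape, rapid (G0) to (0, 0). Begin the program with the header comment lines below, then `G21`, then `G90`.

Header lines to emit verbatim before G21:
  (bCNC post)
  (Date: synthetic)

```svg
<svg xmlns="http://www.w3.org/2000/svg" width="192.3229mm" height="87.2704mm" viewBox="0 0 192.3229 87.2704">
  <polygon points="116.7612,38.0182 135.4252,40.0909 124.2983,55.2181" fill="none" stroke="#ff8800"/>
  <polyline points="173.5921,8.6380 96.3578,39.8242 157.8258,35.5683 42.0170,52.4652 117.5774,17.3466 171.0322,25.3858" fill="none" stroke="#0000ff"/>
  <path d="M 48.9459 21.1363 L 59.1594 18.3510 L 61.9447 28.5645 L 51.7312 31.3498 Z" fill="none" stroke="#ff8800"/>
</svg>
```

1 u = 1 mm; y_m = 87.2704 − y.

[1] `<polygon>` regular polygon, #ff8800→score S615 F1657: (116.7612,49.2522) → (135.4252,47.1795) → (124.2983,32.0523) → (116.7612,49.2522) (closed)

[2] `<polyline>` open polyline, #0000ff→cut S935 F1055: (173.5921,78.6324) → (96.3578,47.4462) → (157.8258,51.7021) → (42.0170,34.8052) → (117.5774,69.9238) → (171.0322,61.8846)

[3] `<path>` regular polygon, #ff8800→score S615 F1657: (48.9459,66.1341) → (59.1594,68.9194) → (61.9447,58.7059) → (51.7312,55.9206) → (48.9459,66.1341) (closed)

(bCNC post)
(Date: synthetic)
G21
G90
G0 X116.7612 Y49.2522
M4 S615
G1 X135.4252 Y47.1795 F1657
G1 X124.2983 Y32.0523 F1657
G1 X116.7612 Y49.2522 F1657
M5
G0 X173.5921 Y78.6324
M4 S935
G1 X96.3578 Y47.4462 F1055
G1 X157.8258 Y51.7021 F1055
G1 X42.0170 Y34.8052 F1055
G1 X117.5774 Y69.9238 F1055
G1 X171.0322 Y61.8846 F1055
M5
G0 X48.9459 Y66.1341
M4 S615
G1 X59.1594 Y68.9194 F1657
G1 X61.9447 Y58.7059 F1657
G1 X51.7312 Y55.9206 F1657
G1 X48.9459 Y66.1341 F1657
M5
G0 X0.0000 Y0.0000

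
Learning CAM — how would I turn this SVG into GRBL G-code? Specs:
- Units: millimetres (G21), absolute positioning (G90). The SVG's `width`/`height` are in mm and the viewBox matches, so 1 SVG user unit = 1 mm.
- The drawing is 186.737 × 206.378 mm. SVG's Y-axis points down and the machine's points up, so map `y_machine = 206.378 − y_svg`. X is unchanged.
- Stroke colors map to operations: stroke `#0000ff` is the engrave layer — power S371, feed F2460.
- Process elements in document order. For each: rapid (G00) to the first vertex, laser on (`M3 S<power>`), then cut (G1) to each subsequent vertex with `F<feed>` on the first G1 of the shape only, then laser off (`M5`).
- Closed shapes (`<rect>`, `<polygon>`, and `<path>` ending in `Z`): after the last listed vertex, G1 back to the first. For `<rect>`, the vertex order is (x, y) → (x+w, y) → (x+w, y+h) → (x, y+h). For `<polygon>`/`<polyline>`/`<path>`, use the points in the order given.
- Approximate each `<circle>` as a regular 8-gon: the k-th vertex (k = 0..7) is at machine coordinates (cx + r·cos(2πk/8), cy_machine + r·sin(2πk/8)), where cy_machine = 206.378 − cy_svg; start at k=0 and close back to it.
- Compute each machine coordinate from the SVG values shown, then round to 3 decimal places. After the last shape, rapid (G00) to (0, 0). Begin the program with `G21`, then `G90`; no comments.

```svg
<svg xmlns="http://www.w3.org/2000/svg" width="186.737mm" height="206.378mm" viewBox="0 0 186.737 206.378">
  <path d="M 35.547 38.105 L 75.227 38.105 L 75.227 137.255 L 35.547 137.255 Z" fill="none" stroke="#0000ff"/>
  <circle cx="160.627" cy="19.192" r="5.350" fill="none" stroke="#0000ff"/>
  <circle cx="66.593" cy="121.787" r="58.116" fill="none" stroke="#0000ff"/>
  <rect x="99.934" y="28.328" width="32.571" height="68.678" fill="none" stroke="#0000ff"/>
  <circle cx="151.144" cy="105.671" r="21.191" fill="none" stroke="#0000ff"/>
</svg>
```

viewBox `0 0 186.737 206.378` with mm width/height → 1 unit = 1 mm. Flip: y_m = 206.378 − y_svg.

**Shape 1** — `<path>` rectangle, stroke `#0000ff` → engrave (S371, F2460). Machine vertices: (35.547,168.273) → (75.227,168.273) → (75.227,69.123) → (35.547,69.123) → (35.547,168.273). Closed: final G1 returns to the first vertex.

**Shape 2** — `<circle>` circle, stroke `#0000ff` → engrave (S371, F2460). Machine vertices: (165.977,187.186) → (164.410,190.969) → (160.627,192.536) → (156.844,190.969) → (155.277,187.186) → (156.844,183.403) → (160.627,181.836) → (164.410,183.403) → (165.977,187.186). Closed: final G1 returns to the first vertex.

**Shape 3** — `<circle>` circle, stroke `#0000ff` → engrave (S371, F2460). Machine vertices: (124.709,84.591) → (107.687,125.685) → (66.593,142.707) → (25.499,125.685) → (8.477,84.591) → (25.499,43.497) → (66.593,26.475) → (107.687,43.497) → (124.709,84.591). Closed: final G1 returns to the first vertex.

**Shape 4** — `<rect>` rectangle, stroke `#0000ff` → engrave (S371, F2460). Machine vertices: (99.934,178.050) → (132.505,178.050) → (132.505,109.372) → (99.934,109.372) → (99.934,178.050). Closed: final G1 returns to the first vertex.

**Shape 5** — `<circle>` circle, stroke `#0000ff` → engrave (S371, F2460). Machine vertices: (172.335,100.707) → (166.128,115.691) → (151.144,121.898) → (136.160,115.691) → (129.953,100.707) → (136.160,85.723) → (151.144,79.516) → (166.128,85.723) → (172.335,100.707). Closed: final G1 returns to the first vertex.

G21
G90
G00 X35.547 Y168.273
M3 S371
G1 X75.227 Y168.273 F2460
G1 X75.227 Y69.123
G1 X35.547 Y69.123
G1 X35.547 Y168.273
M5
G00 X165.977 Y187.186
M3 S371
G1 X164.410 Y190.969 F2460
G1 X160.627 Y192.536
G1 X156.844 Y190.969
G1 X155.277 Y187.186
G1 X156.844 Y183.403
G1 X160.627 Y181.836
G1 X164.410 Y183.403
G1 X165.977 Y187.186
M5
G00 X124.709 Y84.591
M3 S371
G1 X107.687 Y125.685 F2460
G1 X66.593 Y142.707
G1 X25.499 Y125.685
G1 X8.477 Y84.591
G1 X25.499 Y43.497
G1 X66.593 Y26.475
G1 X107.687 Y43.497
G1 X124.709 Y84.591
M5
G00 X99.934 Y178.050
M3 S371
G1 X132.505 Y178.050 F2460
G1 X132.505 Y109.372
G1 X99.934 Y109.372
G1 X99.934 Y178.050
M5
G00 X172.335 Y100.707
M3 S371
G1 X166.128 Y115.691 F2460
G1 X151.144 Y121.898
G1 X136.160 Y115.691
G1 X129.953 Y100.707
G1 X136.160 Y85.723
G1 X151.144 Y79.516
G1 X166.128 Y85.723
G1 X172.335 Y100.707
M5
G00 X0.000 Y0.000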